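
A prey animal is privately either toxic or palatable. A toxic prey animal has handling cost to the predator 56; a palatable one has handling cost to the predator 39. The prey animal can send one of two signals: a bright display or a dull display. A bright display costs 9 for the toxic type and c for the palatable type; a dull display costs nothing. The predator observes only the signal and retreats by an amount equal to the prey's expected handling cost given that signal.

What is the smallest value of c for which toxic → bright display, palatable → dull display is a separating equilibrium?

17

Under separation: bright display → toxic (pays 56); dull display → palatable (pays 39).
Toxic: 56 − 9 = 47 ≥ 39 − 0 = 39. Holds regardless of c. ✓
Palatable: 39 − 0 ≥ 56 − c, so c ≥ 56 − 39 = 17.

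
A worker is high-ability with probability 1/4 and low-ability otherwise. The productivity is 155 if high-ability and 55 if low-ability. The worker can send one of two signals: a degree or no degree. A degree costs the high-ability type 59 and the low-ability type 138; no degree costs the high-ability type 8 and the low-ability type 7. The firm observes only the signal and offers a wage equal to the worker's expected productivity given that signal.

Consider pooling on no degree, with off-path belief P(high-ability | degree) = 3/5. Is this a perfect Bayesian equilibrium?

At the pooled signal (no degree) the firm holds the prior 1/4 and pays 1/4·155 + 3/4·55 = 80. Off-path (degree) belief 3/5 gives 3/5·155 + 2/5·55 = 115.
High-ability: no degree gives 80 − 8 = 72; degree gives 115 − 59 = 56. Stays. ✓
Low-ability: no degree gives 80 − 7 = 73; degree gives 115 − 138 = -23. Stays. ✓

Yes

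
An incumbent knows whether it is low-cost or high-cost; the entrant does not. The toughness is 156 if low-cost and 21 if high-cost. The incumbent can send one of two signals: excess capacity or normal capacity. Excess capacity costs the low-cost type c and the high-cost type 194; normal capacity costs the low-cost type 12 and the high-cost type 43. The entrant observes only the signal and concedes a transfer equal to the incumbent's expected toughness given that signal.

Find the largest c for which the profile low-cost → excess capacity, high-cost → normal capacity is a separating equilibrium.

147

Under separation: excess capacity → low-cost (pays 156); normal capacity → high-cost (pays 21).
High-cost: 21 − 43 = -22 ≥ 156 − 194 = -38. Holds regardless of c. ✓
Low-cost: 156 − c ≥ 21 − 12, so c ≤ 156 − 9 = 147.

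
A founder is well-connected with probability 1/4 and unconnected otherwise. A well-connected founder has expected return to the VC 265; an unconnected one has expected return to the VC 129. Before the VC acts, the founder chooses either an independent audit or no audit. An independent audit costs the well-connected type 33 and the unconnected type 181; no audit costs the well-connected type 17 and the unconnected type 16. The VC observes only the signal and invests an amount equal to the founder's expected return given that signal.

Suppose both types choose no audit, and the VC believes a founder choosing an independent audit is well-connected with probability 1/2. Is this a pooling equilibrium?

No

At the pooled signal (no audit) the VC holds the prior 1/4 and pays 1/4·265 + 3/4·129 = 163. Off-path (audit) belief 1/2 gives 1/2·265 + 1/2·129 = 197.
Well-connected: no audit gives 163 − 17 = 146; audit gives 197 − 33 = 164. Deviates. ✗
Unconnected: no audit gives 163 − 16 = 147; audit gives 197 − 181 = 16. Stays. ✓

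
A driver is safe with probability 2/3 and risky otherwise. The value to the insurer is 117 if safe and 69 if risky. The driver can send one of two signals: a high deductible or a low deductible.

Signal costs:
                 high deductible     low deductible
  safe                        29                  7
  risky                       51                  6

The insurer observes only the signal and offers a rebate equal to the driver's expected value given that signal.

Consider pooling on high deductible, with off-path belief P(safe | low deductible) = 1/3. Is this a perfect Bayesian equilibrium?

No

On the equilibrium path (high deductible) the insurer holds the prior 2/3 and pays 2/3·117 + 1/3·69 = 101. Off-path (low deductible) belief 1/3 gives 1/3·117 + 2/3·69 = 85.
Safe: high deductible gives 101 − 29 = 72; low deductible gives 85 − 7 = 78. Deviates. ✗
Risky: high deductible gives 101 − 51 = 50; low deductible gives 85 − 6 = 79. Deviates. ✗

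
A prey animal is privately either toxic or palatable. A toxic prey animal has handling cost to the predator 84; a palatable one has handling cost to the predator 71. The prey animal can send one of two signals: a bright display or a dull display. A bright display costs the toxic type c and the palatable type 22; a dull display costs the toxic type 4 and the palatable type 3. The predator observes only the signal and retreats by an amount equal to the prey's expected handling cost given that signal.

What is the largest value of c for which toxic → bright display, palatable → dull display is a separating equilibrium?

17

Under separation: bright display → toxic (pays 84); dull display → palatable (pays 71).
Palatable: 71 − 3 = 68 ≥ 84 − 22 = 62. Holds regardless of c. ✓
Toxic: 84 − c ≥ 71 − 4, so c ≤ 84 − 67 = 17.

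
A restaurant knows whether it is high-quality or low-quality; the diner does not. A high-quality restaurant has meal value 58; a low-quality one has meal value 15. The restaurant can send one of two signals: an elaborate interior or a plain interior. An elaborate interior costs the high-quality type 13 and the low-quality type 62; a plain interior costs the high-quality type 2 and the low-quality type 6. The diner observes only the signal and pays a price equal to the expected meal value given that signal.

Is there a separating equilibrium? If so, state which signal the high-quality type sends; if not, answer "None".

Try high-quality → elaborate interior, low-quality → plain interior:
  If types separate, elaborate interior earns payment 58 and plain interior earns 15.
  High-quality: elaborate interior gives 58 − 13 = 45; plain interior gives 15 − 2 = 13. No deviation. ✓
  Low-quality: plain interior gives 15 − 6 = 9; elaborate interior gives 58 − 62 = -4. No deviation. ✓
Both hold — the high-quality type sends elaborate interior.

elaborate interior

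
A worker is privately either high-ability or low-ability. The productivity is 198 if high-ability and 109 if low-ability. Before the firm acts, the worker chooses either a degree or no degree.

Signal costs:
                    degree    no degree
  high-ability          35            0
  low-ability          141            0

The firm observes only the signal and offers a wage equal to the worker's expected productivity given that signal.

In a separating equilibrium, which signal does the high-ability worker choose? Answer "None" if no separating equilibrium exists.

degree

Try high-ability → degree, low-ability → no degree:
  Under separation the firm infers type exactly: degree → high-ability (pays 198), no degree → low-ability (pays 109).
  High-ability: degree gives 198 − 35 = 163; no degree gives 109 − 0 = 109. No deviation. ✓
  Low-ability: no degree gives 109 − 0 = 109; degree gives 198 − 141 = 57. No deviation. ✓
Both hold — the high-ability type sends degree.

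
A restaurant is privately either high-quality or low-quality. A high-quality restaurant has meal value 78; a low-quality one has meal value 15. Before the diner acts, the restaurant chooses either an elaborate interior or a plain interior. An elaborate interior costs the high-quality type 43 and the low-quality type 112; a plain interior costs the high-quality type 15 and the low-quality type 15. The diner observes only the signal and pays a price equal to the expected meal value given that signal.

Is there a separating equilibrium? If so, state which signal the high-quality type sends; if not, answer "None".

Try high-quality → elaborate interior, low-quality → plain interior:
  If types separate, elaborate interior earns payment 78 and plain interior earns 15.
  High-quality: elaborate interior gives 78 − 43 = 35; plain interior gives 15 − 15 = 0. No deviation. ✓
  Low-quality: plain interior gives 15 − 15 = 0; elaborate interior gives 78 − 112 = -34. No deviation. ✓
Both hold — the high-quality type sends elaborate interior.

elaborate interior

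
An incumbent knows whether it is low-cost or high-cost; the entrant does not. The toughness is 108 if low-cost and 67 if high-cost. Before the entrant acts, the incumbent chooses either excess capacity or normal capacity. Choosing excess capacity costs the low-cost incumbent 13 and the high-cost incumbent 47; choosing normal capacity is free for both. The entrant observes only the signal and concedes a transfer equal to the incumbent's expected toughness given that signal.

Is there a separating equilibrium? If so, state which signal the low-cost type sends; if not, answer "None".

Try low-cost → excess capacity, high-cost → normal capacity:
  If types separate, excess capacity earns payment 108 and normal capacity earns 67.
  Low-cost: excess capacity gives 108 − 13 = 95; normal capacity gives 67 − 0 = 67. No deviation. ✓
  High-cost: normal capacity gives 67 − 0 = 67; excess capacity gives 108 − 47 = 61. No deviation. ✓
Both hold — the low-cost type sends excess capacity.

excess capacity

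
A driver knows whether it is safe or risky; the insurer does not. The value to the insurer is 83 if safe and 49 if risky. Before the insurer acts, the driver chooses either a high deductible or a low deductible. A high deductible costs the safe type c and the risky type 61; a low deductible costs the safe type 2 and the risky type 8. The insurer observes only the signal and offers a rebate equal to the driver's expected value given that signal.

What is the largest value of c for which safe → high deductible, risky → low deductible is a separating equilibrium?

Under separation: high deductible → safe (pays 83); low deductible → risky (pays 49).
Risky: 49 − 8 = 41 ≥ 83 − 61 = 22. Holds regardless of c. ✓
Safe: 83 − c ≥ 49 − 2, so c ≤ 83 − 47 = 36.

36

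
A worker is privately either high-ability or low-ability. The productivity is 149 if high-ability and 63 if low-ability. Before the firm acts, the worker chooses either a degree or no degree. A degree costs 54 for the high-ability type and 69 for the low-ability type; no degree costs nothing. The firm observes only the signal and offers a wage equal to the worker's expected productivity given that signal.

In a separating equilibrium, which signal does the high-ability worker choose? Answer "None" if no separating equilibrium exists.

None

Try high-ability → degree, low-ability → no degree:
  Under separation the firm infers type exactly: degree → high-ability (pays 149), no degree → low-ability (pays 63).
  High-ability: degree gives 149 − 54 = 95; no degree gives 63 − 0 = 63. No deviation. ✓
  Low-ability: no degree gives 63 − 0 = 63; degree gives 149 − 69 = 80. Would deviate. ✗
Try high-ability → no degree, low-ability → degree:
  Under separation the firm infers type exactly: no degree → high-ability (pays 149), degree → low-ability (pays 63).
  High-ability: no degree gives 149 − 0 = 149; degree gives 63 − 54 = 9. No deviation. ✓
  Low-ability: degree gives 63 − 69 = -6; no degree gives 149 − 0 = 149. Would deviate. ✗
Neither assignment is incentive-compatible.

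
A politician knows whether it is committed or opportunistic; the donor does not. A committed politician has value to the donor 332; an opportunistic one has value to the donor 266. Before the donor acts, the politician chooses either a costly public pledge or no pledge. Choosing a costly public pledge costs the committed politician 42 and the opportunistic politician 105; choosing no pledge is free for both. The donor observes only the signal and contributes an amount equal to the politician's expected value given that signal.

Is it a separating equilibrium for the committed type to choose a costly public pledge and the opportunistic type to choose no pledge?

Yes

If types separate, pledge earns payment 332 and no pledge earns 266.
Committed: pledge gives 332 − 42 = 290; no pledge gives 266 − 0 = 266. No deviation. ✓
Opportunistic: no pledge gives 266 − 0 = 266; pledge gives 332 − 105 = 227. No deviation. ✓
Neither type gains from mimicking the other.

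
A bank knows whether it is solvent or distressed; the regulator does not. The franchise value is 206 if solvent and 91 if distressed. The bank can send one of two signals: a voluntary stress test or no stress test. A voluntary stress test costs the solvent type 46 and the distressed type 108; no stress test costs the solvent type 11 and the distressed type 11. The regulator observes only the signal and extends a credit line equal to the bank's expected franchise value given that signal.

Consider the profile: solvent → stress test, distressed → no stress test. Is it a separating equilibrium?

No

Under separation the regulator infers type exactly: stress test → solvent (pays 206), no stress test → distressed (pays 91).
Solvent: stress test gives 206 − 46 = 160; no stress test gives 91 − 11 = 80. No deviation. ✓
Distressed: no stress test gives 91 − 11 = 80; stress test gives 206 − 108 = 98. Would deviate. ✗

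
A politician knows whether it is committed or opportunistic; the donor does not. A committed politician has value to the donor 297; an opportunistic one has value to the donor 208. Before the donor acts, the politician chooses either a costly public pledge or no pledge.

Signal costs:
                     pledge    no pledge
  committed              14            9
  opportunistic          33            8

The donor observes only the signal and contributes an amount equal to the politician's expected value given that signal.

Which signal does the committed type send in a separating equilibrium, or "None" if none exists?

Try committed → pledge, opportunistic → no pledge:
  If types separate, pledge earns payment 297 and no pledge earns 208.
  Committed: pledge gives 297 − 14 = 283; no pledge gives 208 − 9 = 199. No deviation. ✓
  Opportunistic: no pledge gives 208 − 8 = 200; pledge gives 297 − 33 = 264. Would deviate. ✗
Try committed → no pledge, opportunistic → pledge:
  If types separate, no pledge earns payment 297 and pledge earns 208.
  Committed: no pledge gives 297 − 9 = 288; pledge gives 208 − 14 = 194. No deviation. ✓
  Opportunistic: pledge gives 208 − 33 = 175; no pledge gives 297 − 8 = 289. Would deviate. ✗
Neither assignment is incentive-compatible.

None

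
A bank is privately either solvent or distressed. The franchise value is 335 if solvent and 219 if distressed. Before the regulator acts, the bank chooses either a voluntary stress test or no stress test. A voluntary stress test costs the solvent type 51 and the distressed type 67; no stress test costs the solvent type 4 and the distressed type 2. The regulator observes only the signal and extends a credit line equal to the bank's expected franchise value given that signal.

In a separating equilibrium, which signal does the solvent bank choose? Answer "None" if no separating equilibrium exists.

Try solvent → stress test, distressed → no stress test:
  If types separate, stress test earns payment 335 and no stress test earns 219.
  Solvent: stress test gives 335 − 51 = 284; no stress test gives 219 − 4 = 215. No deviation. ✓
  Distressed: no stress test gives 219 − 2 = 217; stress test gives 335 − 67 = 268. Would deviate. ✗
Try solvent → no stress test, distressed → stress test:
  If types separate, no stress test earns payment 335 and stress test earns 219.
  Solvent: no stress test gives 335 − 4 = 331; stress test gives 219 − 51 = 168. No deviation. ✓
  Distressed: stress test gives 219 − 67 = 152; no stress test gives 335 − 2 = 333. Would deviate. ✗
Neither assignment is incentive-compatible.

None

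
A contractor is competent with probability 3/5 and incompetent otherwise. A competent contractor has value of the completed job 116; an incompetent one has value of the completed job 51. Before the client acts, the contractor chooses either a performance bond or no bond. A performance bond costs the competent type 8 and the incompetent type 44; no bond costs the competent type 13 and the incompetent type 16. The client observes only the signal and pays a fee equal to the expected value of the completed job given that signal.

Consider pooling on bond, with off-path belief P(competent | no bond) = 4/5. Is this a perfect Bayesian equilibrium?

No

On the equilibrium path (bond) the client holds the prior 3/5 and pays 3/5·116 + 2/5·51 = 90. Off-path (no bond) belief 4/5 gives 4/5·116 + 1/5·51 = 103.
Competent: bond gives 90 − 8 = 82; no bond gives 103 − 13 = 90. Deviates. ✗
Incompetent: bond gives 90 − 44 = 46; no bond gives 103 − 16 = 87. Deviates. ✗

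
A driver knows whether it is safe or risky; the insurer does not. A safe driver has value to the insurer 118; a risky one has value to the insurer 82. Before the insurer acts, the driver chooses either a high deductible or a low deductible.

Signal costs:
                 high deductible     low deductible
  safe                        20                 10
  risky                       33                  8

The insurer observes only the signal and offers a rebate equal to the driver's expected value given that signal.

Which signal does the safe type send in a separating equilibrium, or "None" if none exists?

Try safe → high deductible, risky → low deductible:
  If types separate, high deductible earns payment 118 and low deductible earns 82.
  Safe: high deductible gives 118 − 20 = 98; low deductible gives 82 − 10 = 72. No deviation. ✓
  Risky: low deductible gives 82 − 8 = 74; high deductible gives 118 − 33 = 85. Would deviate. ✗
Try safe → low deductible, risky → high deductible:
  If types separate, low deductible earns payment 118 and high deductible earns 82.
  Safe: low deductible gives 118 − 10 = 108; high deductible gives 82 − 20 = 62. No deviation. ✓
  Risky: high deductible gives 82 − 33 = 49; low deductible gives 118 − 8 = 110. Would deviate. ✗
Neither assignment is incentive-compatible.

None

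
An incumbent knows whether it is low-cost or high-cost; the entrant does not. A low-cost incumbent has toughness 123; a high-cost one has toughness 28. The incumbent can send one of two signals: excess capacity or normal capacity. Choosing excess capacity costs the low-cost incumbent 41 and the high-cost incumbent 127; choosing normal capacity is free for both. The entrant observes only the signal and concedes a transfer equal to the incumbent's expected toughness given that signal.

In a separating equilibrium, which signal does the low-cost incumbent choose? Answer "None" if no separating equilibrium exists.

Try low-cost → excess capacity, high-cost → normal capacity:
  If types separate, excess capacity earns payment 123 and normal capacity earns 28.
  Low-cost: excess capacity gives 123 − 41 = 82; normal capacity gives 28 − 0 = 28. No deviation. ✓
  High-cost: normal capacity gives 28 − 0 = 28; excess capacity gives 123 − 127 = -4. No deviation. ✓
Both hold — the low-cost type sends excess capacity.

excess capacity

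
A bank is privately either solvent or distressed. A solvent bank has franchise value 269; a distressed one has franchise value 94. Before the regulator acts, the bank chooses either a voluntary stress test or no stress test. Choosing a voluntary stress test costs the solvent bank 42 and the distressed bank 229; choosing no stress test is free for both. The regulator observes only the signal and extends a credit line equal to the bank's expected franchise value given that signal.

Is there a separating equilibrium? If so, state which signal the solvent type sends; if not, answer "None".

stress test

Try solvent → stress test, distressed → no stress test:
  If types separate, stress test earns payment 269 and no stress test earns 94.
  Solvent: stress test gives 269 − 42 = 227; no stress test gives 94 − 0 = 94. No deviation. ✓
  Distressed: no stress test gives 94 − 0 = 94; stress test gives 269 − 229 = 40. No deviation. ✓
Both hold — the solvent type sends stress test.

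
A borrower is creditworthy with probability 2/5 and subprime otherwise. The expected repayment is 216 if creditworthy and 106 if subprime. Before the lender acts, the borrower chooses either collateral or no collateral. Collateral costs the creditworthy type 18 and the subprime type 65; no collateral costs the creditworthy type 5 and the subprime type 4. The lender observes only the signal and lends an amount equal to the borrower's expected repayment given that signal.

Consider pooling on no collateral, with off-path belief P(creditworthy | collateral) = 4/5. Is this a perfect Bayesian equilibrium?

No

On the equilibrium path (no collateral) the lender holds the prior 2/5 and pays 2/5·216 + 3/5·106 = 150. Off-path (collateral) belief 4/5 gives 4/5·216 + 1/5·106 = 194.
Creditworthy: no collateral gives 150 − 5 = 145; collateral gives 194 − 18 = 176. Deviates. ✗
Subprime: no collateral gives 150 − 4 = 146; collateral gives 194 − 65 = 129. Stays. ✓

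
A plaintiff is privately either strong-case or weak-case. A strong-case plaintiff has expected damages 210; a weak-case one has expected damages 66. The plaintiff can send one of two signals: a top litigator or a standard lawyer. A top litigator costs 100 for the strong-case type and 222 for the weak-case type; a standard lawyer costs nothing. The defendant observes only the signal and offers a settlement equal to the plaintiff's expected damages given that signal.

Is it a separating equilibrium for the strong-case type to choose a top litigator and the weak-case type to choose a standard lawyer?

If types separate, top litigator earns payment 210 and standard lawyer earns 66.
Strong-case: top litigator gives 210 − 100 = 110; standard lawyer gives 66 − 0 = 66. No deviation. ✓
Weak-case: standard lawyer gives 66 − 0 = 66; top litigator gives 210 − 222 = -12. No deviation. ✓
Neither type gains from mimicking the other.

Yes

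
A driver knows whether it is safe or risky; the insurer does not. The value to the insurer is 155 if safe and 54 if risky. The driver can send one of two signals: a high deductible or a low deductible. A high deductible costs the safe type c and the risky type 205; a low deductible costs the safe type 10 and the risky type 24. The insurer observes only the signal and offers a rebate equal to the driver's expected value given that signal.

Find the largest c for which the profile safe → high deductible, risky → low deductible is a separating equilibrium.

Under separation: high deductible → safe (pays 155); low deductible → risky (pays 54).
Risky: 54 − 24 = 30 ≥ 155 − 205 = -50. Holds regardless of c. ✓
Safe: 155 − c ≥ 54 − 10, so c ≤ 155 − 44 = 111.

111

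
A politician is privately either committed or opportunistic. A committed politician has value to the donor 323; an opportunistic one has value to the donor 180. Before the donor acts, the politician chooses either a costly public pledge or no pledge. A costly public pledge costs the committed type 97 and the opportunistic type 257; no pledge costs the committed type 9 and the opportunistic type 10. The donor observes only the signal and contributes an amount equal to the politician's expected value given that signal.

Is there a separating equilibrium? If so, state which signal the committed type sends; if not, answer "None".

pledge

Try committed → pledge, opportunistic → no pledge:
  If types separate, pledge earns payment 323 and no pledge earns 180.
  Committed: pledge gives 323 − 97 = 226; no pledge gives 180 − 9 = 171. No deviation. ✓
  Opportunistic: no pledge gives 180 − 10 = 170; pledge gives 323 − 257 = 66. No deviation. ✓
Both hold — the committed type sends pledge.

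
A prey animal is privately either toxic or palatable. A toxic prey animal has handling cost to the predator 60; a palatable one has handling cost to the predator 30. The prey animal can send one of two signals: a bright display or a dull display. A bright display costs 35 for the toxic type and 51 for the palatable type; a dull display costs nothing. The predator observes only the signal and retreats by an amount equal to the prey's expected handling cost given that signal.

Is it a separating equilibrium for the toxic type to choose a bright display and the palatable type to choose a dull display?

No

Under separation the predator infers type exactly: bright display → toxic (pays 60), dull display → palatable (pays 30).
Toxic: bright display gives 60 − 35 = 25; dull display gives 30 − 0 = 30. Would deviate. ✗
Palatable: dull display gives 30 − 0 = 30; bright display gives 60 − 51 = 9. No deviation. ✓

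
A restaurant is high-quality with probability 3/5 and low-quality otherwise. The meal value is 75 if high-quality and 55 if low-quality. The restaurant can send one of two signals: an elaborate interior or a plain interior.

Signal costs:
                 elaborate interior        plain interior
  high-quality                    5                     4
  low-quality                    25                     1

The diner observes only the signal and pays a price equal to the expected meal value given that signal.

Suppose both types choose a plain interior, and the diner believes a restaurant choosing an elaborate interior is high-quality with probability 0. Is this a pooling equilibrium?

Yes

At the pooled signal (plain interior) the diner holds the prior 3/5 and pays 3/5·75 + 2/5·55 = 67. Off-path (elaborate interior) belief 0 gives 0·75 + 1·55 = 55.
High-quality: plain interior gives 67 − 4 = 63; elaborate interior gives 55 − 5 = 50. Stays. ✓
Low-quality: plain interior gives 67 − 1 = 66; elaborate interior gives 55 − 25 = 30. Stays. ✓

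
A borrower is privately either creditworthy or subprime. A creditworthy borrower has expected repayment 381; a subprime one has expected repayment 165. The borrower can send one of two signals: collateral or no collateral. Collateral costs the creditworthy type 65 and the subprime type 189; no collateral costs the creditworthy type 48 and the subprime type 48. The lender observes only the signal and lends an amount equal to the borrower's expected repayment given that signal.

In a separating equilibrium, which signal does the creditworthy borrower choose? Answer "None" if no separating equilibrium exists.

None

Try creditworthy → collateral, subprime → no collateral:
  If types separate, collateral earns payment 381 and no collateral earns 165.
  Creditworthy: collateral gives 381 − 65 = 316; no collateral gives 165 − 48 = 117. No deviation. ✓
  Subprime: no collateral gives 165 − 48 = 117; collateral gives 381 − 189 = 192. Would deviate. ✗
Try creditworthy → no collateral, subprime → collateral:
  If types separate, no collateral earns payment 381 and collateral earns 165.
  Creditworthy: no collateral gives 381 − 48 = 333; collateral gives 165 − 65 = 100. No deviation. ✓
  Subprime: collateral gives 165 − 189 = -24; no collateral gives 381 − 48 = 333. Would deviate. ✗
Neither assignment is incentive-compatible.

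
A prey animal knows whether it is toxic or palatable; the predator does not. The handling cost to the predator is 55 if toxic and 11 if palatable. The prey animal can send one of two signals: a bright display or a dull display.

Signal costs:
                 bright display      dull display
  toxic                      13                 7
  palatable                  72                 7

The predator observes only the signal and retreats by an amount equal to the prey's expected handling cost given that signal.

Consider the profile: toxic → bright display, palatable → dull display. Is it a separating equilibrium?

Under separation the predator infers type exactly: bright display → toxic (pays 55), dull display → palatable (pays 11).
Toxic: bright display gives 55 − 13 = 42; dull display gives 11 − 7 = 4. No deviation. ✓
Palatable: dull display gives 11 − 7 = 4; bright display gives 55 − 72 = -17. No deviation. ✓
Neither type gains from mimicking the other.

Yes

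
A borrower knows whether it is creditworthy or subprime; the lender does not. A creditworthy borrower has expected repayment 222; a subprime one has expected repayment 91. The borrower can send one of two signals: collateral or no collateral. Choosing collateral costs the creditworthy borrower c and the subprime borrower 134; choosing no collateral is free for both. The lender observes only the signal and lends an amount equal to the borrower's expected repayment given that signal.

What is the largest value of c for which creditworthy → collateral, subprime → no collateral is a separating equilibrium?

131

Under separation: collateral → creditworthy (pays 222); no collateral → subprime (pays 91).
Subprime: 91 − 0 = 91 ≥ 222 − 134 = 88. Holds regardless of c. ✓
Creditworthy: 222 − c ≥ 91 − 0, so c ≤ 222 − 91 = 131.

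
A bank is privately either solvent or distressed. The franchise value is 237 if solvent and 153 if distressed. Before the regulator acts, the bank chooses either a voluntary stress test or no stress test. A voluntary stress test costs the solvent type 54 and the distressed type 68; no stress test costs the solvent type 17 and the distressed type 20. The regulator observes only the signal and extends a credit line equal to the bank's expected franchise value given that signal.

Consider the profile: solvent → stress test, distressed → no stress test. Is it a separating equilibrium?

No

Under separation the regulator infers type exactly: stress test → solvent (pays 237), no stress test → distressed (pays 153).
Solvent: stress test gives 237 − 54 = 183; no stress test gives 153 − 17 = 136. No deviation. ✓
Distressed: no stress test gives 153 − 20 = 133; stress test gives 237 − 68 = 169. Would deviate. ✗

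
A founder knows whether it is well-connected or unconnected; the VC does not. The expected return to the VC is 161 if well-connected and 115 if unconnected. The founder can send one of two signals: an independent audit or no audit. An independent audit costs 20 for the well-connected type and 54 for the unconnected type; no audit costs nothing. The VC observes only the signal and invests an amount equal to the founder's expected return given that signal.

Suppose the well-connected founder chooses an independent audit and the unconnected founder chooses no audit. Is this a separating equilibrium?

Yes

Under separation the VC infers type exactly: audit → well-connected (pays 161), no audit → unconnected (pays 115).
Well-connected: audit gives 161 − 20 = 141; no audit gives 115 − 0 = 115. No deviation. ✓
Unconnected: no audit gives 115 − 0 = 115; audit gives 161 − 54 = 107. No deviation. ✓
Both incentive constraints hold.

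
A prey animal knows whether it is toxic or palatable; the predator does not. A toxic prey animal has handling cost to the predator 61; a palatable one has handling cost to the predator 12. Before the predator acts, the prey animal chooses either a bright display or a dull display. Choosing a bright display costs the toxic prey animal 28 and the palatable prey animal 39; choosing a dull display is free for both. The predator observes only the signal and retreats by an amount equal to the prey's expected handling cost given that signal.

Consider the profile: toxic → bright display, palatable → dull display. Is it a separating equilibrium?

Under separation the predator infers type exactly: bright display → toxic (pays 61), dull display → palatable (pays 12).
Toxic: bright display gives 61 − 28 = 33; dull display gives 12 − 0 = 12. No deviation. ✓
Palatable: dull display gives 12 − 0 = 12; bright display gives 61 − 39 = 22. Would deviate. ✗

No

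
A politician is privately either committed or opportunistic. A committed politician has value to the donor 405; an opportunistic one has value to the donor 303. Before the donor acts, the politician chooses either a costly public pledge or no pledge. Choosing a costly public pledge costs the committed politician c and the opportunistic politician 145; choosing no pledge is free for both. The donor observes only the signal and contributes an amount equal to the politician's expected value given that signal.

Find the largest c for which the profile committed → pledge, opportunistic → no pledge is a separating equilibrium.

102

Under separation: pledge → committed (pays 405); no pledge → opportunistic (pays 303).
Opportunistic: 303 − 0 = 303 ≥ 405 − 145 = 260. Holds regardless of c. ✓
Committed: 405 − c ≥ 303 − 0, so c ≤ 405 − 303 = 102.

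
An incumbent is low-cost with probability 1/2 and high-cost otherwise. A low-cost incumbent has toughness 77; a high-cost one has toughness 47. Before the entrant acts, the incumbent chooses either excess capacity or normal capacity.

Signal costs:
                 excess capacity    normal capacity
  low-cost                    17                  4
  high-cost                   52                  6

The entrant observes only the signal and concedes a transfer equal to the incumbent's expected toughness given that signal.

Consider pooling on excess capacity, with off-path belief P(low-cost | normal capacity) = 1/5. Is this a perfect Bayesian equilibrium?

No

At the pooled signal (excess capacity) the entrant holds the prior 1/2 and pays 1/2·77 + 1/2·47 = 62. Off-path (normal capacity) belief 1/5 gives 1/5·77 + 4/5·47 = 53.
Low-cost: excess capacity gives 62 − 17 = 45; normal capacity gives 53 − 4 = 49. Deviates. ✗
High-cost: excess capacity gives 62 − 52 = 10; normal capacity gives 53 − 6 = 47. Deviates. ✗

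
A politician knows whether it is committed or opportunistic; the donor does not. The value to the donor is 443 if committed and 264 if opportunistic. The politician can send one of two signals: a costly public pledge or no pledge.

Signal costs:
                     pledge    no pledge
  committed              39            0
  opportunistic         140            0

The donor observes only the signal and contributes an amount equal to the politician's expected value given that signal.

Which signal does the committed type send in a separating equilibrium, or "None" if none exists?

Try committed → pledge, opportunistic → no pledge:
  If types separate, pledge earns payment 443 and no pledge earns 264.
  Committed: pledge gives 443 − 39 = 404; no pledge gives 264 − 0 = 264. No deviation. ✓
  Opportunistic: no pledge gives 264 − 0 = 264; pledge gives 443 − 140 = 303. Would deviate. ✗
Try committed → no pledge, opportunistic → pledge:
  If types separate, no pledge earns payment 443 and pledge earns 264.
  Committed: no pledge gives 443 − 0 = 443; pledge gives 264 − 39 = 225. No deviation. ✓
  Opportunistic: pledge gives 264 − 140 = 124; no pledge gives 443 − 0 = 443. Would deviate. ✗
Neither assignment is incentive-compatible.

None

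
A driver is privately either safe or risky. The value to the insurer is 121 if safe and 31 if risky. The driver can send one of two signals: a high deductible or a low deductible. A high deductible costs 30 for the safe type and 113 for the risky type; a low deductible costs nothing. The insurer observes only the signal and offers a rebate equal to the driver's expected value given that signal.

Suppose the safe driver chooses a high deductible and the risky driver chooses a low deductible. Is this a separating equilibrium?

Yes

If types separate, high deductible earns payment 121 and low deductible earns 31.
Safe: high deductible gives 121 − 30 = 91; low deductible gives 31 − 0 = 31. No deviation. ✓
Risky: low deductible gives 31 − 0 = 31; high deductible gives 121 − 113 = 8. No deviation. ✓
Both incentive constraints hold.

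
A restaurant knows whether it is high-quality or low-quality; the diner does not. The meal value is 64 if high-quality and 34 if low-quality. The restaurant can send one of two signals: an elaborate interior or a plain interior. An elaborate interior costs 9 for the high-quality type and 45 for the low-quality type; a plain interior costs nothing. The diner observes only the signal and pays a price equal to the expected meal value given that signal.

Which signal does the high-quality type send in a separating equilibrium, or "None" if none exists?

elaborate interior

Try high-quality → elaborate interior, low-quality → plain interior:
  Under separation the diner infers type exactly: elaborate interior → high-quality (pays 64), plain interior → low-quality (pays 34).
  High-quality: elaborate interior gives 64 − 9 = 55; plain interior gives 34 − 0 = 34. No deviation. ✓
  Low-quality: plain interior gives 34 − 0 = 34; elaborate interior gives 64 − 45 = 19. No deviation. ✓
Both hold — the high-quality type sends elaborate interior.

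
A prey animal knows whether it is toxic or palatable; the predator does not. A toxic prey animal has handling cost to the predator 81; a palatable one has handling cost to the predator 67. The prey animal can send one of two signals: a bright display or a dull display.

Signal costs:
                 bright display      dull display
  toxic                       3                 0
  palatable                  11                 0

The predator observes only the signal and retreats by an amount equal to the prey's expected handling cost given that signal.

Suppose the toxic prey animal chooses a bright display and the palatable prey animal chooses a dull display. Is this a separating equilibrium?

If types separate, bright display earns payment 81 and dull display earns 67.
Toxic: bright display gives 81 − 3 = 78; dull display gives 67 − 0 = 67. No deviation. ✓
Palatable: dull display gives 67 − 0 = 67; bright display gives 81 − 11 = 70. Would deviate. ✗

No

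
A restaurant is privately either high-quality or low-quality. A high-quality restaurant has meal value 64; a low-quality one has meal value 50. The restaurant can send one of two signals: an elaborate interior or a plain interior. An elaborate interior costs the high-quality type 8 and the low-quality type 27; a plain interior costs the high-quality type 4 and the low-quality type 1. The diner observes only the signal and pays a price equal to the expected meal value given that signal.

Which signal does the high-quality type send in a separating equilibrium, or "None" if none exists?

Try high-quality → elaborate interior, low-quality → plain interior:
  If types separate, elaborate interior earns payment 64 and plain interior earns 50.
  High-quality: elaborate interior gives 64 − 8 = 56; plain interior gives 50 − 4 = 46. No deviation. ✓
  Low-quality: plain interior gives 50 − 1 = 49; elaborate interior gives 64 − 27 = 37. No deviation. ✓
Both hold — the high-quality type sends elaborate interior.

elaborate interior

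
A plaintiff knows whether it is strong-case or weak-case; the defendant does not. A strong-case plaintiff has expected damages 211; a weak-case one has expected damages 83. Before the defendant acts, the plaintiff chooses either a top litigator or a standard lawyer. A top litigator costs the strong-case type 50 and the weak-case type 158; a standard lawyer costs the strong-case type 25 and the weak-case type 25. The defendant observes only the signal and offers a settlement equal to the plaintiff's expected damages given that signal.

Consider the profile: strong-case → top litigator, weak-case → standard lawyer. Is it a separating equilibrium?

Yes

Under separation the defendant infers type exactly: top litigator → strong-case (pays 211), standard lawyer → weak-case (pays 83).
Strong-case: top litigator gives 211 − 50 = 161; standard lawyer gives 83 − 25 = 58. No deviation. ✓
Weak-case: standard lawyer gives 83 − 25 = 58; top litigator gives 211 − 158 = 53. No deviation. ✓
Both incentive constraints hold.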